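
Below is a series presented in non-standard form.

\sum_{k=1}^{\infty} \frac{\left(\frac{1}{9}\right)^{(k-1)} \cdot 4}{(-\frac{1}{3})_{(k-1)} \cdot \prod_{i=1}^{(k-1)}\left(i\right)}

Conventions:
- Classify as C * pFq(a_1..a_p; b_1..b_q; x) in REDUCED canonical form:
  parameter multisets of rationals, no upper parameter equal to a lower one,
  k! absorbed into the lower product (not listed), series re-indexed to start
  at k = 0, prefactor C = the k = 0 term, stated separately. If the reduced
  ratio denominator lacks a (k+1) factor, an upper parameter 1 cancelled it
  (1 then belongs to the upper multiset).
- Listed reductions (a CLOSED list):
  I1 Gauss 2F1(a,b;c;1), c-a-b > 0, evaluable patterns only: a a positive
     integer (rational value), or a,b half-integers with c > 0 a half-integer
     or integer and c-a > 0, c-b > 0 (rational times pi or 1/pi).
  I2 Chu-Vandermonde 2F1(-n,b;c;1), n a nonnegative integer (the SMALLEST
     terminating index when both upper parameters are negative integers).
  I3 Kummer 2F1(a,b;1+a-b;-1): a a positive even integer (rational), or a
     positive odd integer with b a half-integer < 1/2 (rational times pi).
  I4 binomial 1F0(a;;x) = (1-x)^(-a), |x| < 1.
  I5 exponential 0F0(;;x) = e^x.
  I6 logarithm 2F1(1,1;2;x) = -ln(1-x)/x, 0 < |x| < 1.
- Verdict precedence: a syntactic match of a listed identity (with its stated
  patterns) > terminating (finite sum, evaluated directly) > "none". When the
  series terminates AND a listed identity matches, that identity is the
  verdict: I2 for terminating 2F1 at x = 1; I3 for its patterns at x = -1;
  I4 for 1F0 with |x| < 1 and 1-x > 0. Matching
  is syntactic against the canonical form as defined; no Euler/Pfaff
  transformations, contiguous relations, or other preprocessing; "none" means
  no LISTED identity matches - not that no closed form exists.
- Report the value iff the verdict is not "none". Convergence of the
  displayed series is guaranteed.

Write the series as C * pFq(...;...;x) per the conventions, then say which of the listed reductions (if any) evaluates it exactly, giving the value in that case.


The tell: t_0 being 4, the product of the first k integers (C = 4) is k!.
Adjacent-term ratio: r(k) = \frac{1}{9} * 1 / [(k-\frac{1}{3}) (k+1)] - poly over poly, x = \frac{1}{9} from leading terms; C = 4 at k = 0.

Reduced: x = \frac{1}{9}, 0F1, upper = {-}, lower = {-\frac{1}{3}}, C = 4. Verdict: no listed reduction: x = \frac{1}{9} and upper {-} fail every I1-I6 pattern.


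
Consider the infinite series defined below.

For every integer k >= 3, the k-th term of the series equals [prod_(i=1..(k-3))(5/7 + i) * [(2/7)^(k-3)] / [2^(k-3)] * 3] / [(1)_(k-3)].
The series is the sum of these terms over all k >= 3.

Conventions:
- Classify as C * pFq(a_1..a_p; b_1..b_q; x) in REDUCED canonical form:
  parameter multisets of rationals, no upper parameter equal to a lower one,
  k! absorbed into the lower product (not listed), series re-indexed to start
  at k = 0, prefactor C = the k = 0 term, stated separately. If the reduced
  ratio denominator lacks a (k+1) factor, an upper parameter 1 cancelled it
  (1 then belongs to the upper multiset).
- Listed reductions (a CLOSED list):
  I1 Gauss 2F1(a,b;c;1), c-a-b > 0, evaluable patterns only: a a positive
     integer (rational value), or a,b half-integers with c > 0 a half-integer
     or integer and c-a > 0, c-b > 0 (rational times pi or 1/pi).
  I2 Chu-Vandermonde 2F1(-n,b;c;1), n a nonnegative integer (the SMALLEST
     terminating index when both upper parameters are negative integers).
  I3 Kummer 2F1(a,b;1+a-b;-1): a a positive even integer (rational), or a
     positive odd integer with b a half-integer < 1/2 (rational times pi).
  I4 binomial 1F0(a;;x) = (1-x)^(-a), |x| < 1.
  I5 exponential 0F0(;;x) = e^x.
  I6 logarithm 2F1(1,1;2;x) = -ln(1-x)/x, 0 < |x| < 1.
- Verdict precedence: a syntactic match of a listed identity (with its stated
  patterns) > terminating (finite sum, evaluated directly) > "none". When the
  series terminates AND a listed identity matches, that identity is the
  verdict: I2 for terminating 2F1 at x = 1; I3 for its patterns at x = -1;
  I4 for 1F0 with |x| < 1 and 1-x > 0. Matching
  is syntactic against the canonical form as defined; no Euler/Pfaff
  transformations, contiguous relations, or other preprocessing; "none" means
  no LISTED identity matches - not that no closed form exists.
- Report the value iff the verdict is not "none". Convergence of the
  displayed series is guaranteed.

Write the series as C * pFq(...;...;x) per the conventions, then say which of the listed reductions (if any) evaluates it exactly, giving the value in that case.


x = 1/7 here; the reduced form reads 1F0, upper {12/7}, lower {-}, C = 3. Verdict (x = 1/7): the binomial series (I4) applies (the 1F0 binomial series: exponent -12/7, x = 1/7). Sum: 3 * (6/7)^(-12/7).

Key observation: from the first term 3: the running product (C = 3, x = 1/7) telescopes to a rising factorial.
Term ratio: r(k) = (1/7) * (k+12/7) / [(k+1)] ; factor over Q: parameters, x = (1/7), and C = 3.


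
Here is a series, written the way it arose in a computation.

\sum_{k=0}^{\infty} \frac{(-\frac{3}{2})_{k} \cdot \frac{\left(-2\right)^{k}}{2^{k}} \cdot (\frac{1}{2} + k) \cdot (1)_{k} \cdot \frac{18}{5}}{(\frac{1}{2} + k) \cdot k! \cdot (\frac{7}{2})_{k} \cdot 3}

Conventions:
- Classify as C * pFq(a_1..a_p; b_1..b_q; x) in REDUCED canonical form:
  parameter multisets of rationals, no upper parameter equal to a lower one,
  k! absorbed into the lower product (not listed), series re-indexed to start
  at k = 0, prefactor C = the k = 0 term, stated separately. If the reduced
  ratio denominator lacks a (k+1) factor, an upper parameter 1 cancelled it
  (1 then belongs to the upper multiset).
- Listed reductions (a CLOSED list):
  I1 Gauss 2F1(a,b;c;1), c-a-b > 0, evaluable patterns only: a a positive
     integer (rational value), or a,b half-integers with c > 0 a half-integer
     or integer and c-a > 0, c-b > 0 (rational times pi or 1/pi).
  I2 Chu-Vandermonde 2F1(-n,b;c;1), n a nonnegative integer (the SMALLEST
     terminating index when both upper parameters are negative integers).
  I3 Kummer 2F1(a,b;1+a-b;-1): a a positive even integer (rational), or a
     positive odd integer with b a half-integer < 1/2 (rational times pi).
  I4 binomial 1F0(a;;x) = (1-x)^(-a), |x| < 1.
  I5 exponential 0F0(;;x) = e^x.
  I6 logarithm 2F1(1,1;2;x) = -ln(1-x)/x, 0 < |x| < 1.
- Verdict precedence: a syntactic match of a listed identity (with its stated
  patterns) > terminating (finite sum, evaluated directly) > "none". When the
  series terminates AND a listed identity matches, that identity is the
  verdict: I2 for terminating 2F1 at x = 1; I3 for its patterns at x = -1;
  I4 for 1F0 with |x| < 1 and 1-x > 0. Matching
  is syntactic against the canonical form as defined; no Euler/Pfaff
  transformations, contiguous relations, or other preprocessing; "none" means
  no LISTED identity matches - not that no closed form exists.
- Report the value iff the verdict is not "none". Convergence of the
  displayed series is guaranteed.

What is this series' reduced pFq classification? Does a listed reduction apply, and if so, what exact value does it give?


x = -1 here; the reduced form reads 2F1, upper {-\frac{3}{2}, 1}, lower {\frac{7}{2}}, C = \frac{6}{5}. Verdict (x = -1): Kummer's theorem (I3) applies (x = -1; c = \frac{7}{2} equals 1+a-b for upper {-\frac{3}{2}, 1}: listed pattern). Sum: \frac{9}{16} \cdot \pi.

Structural cue: x = -1 and k + 1/2 divides numerator and denominator alike; C = 6/5 after cancelling.
Term ratio: r(k) = -1 * (k-\frac{3}{2}) (k+1) / [(k+\frac{7}{2}) (k+1)] - poly over poly, x = -1 from leading terms; C = \frac{6}{5} at k = 0.


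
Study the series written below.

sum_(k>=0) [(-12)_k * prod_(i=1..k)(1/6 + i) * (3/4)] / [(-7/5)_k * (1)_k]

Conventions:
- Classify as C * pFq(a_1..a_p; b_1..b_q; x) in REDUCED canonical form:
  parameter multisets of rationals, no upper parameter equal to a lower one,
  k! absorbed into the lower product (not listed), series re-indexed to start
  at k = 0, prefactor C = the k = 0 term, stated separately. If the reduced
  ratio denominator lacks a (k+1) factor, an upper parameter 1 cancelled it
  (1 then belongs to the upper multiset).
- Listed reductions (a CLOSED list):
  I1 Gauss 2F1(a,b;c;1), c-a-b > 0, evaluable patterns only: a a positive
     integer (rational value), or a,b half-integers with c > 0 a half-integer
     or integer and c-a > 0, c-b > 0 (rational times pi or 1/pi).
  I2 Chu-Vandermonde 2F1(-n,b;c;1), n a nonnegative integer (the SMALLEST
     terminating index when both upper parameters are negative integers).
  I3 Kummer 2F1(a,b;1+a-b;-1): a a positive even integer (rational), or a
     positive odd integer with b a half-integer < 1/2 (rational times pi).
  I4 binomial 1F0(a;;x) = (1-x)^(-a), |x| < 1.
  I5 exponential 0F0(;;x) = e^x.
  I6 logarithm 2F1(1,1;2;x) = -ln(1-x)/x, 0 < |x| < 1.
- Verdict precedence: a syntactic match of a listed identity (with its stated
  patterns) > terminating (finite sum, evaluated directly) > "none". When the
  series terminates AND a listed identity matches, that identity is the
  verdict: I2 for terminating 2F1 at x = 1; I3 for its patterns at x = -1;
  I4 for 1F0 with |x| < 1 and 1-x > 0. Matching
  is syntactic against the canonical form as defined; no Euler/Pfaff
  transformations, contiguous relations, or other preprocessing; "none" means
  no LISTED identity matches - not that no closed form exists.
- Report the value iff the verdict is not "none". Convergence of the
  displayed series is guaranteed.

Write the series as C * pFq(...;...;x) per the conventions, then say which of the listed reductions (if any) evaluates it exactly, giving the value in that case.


x = 1 here; the reduced form reads 2F1, upper {-12, 7/6}, lower {-7/5}, C = 3/4. Verdict: this is Chu-Vandermonde (I2) (terminating 2F1 at x = 1 with n = 12, b = 7/6, c = -7/5). Its exact value is -463606296528287/2888816545234944.

The tell: with t_0 = 3/4, the running product (C = 3/4, x = 1) telescopes to a rising factorial.
Adjacent-term ratio: r(k) = 1 * (k-12) (k+7/6) / [(k-7/5) (k+1)] - poly over poly, x = 1 from leading terms; C = 3/4 at k = 0.


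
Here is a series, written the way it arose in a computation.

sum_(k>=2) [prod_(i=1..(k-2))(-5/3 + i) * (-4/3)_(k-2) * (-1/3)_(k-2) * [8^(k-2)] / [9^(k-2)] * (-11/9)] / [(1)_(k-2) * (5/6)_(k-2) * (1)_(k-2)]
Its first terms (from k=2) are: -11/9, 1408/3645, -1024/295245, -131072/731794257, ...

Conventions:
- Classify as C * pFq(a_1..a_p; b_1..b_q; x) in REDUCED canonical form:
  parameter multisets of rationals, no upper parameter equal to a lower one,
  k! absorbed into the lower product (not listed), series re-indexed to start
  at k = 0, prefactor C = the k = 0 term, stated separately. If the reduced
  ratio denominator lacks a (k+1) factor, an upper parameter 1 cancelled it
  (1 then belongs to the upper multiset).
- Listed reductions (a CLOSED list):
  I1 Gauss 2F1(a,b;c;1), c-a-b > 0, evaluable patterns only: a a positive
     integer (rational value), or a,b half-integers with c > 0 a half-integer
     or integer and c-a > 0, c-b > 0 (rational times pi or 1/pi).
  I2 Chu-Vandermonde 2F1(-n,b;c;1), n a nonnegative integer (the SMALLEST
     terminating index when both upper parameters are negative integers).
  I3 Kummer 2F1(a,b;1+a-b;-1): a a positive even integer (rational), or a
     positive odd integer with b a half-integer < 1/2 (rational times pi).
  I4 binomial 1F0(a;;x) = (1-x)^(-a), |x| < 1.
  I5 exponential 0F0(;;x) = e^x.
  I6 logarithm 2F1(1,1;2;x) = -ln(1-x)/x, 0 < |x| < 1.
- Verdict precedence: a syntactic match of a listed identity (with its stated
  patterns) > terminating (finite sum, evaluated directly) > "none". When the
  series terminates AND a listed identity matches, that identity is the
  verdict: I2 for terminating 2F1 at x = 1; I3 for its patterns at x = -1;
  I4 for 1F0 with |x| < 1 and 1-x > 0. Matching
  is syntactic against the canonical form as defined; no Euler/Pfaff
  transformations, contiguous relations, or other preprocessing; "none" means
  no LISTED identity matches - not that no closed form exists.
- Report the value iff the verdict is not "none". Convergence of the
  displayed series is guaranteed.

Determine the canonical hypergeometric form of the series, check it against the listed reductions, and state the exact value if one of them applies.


Canonical form: C = -11/9 times 3F2 with upper {-4/3, -2/3, -1/3}, lower {5/6, 1}, x = 8/9. Verdict: none (x = 8/9): each listed identity misses the multisets {-4/3, -2/3, -1/3} ; {5/6, 1}.

First insight: t_0 being -11/9, the running product (prefactor -11/9) telescopes to a rising factorial.
Step ratio: r(k) = (8/9) * (k-4/3) (k-2/3) (k-1/3) / [(k+5/6) (k+1) (k+1)] ; factor over Q: parameters, x = (8/9), and C = -11/9.


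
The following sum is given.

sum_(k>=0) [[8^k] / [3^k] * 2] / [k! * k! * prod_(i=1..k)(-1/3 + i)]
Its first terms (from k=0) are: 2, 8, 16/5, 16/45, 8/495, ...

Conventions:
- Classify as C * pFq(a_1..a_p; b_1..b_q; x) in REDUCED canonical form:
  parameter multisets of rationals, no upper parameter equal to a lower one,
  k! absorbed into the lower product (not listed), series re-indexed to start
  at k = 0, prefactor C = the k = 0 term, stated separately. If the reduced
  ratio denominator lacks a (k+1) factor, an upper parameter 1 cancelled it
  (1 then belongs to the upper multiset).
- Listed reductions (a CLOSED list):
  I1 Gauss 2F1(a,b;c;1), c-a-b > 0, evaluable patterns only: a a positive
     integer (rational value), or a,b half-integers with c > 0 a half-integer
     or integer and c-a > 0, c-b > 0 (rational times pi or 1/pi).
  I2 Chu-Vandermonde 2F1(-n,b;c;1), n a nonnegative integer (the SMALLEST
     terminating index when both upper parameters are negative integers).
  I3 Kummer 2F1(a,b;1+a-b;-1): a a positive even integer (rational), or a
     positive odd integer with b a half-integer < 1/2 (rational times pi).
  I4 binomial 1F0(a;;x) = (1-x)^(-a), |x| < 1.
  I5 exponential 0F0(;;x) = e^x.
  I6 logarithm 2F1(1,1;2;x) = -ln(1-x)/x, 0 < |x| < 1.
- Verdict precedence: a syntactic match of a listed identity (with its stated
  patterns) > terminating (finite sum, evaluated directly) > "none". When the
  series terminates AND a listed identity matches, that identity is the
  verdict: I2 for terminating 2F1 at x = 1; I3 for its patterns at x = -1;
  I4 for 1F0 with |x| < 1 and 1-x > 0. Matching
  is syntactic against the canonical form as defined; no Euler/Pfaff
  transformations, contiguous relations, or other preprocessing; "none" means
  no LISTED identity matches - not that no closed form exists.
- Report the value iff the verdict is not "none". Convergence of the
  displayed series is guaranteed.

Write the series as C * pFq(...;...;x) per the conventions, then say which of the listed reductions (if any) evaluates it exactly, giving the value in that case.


At argument 8/3: a 0F2 with upper {-}, lower {2/3, 1}, scaled by C = 2. Verdict: none. A 0F2 with upper {-} fits none of I1-I6 at x = 8/3; the sum runs forever.

Key observation: from the first term 2: the denominator's factorial ratio (C = 2) is a lower Pochhammer.
Step ratio: r(k) = (8/3) * 1 / [(k+2/3) (k+1) (k+1)] - rational; roots negated = parameters, x = (8/3), C = 2.


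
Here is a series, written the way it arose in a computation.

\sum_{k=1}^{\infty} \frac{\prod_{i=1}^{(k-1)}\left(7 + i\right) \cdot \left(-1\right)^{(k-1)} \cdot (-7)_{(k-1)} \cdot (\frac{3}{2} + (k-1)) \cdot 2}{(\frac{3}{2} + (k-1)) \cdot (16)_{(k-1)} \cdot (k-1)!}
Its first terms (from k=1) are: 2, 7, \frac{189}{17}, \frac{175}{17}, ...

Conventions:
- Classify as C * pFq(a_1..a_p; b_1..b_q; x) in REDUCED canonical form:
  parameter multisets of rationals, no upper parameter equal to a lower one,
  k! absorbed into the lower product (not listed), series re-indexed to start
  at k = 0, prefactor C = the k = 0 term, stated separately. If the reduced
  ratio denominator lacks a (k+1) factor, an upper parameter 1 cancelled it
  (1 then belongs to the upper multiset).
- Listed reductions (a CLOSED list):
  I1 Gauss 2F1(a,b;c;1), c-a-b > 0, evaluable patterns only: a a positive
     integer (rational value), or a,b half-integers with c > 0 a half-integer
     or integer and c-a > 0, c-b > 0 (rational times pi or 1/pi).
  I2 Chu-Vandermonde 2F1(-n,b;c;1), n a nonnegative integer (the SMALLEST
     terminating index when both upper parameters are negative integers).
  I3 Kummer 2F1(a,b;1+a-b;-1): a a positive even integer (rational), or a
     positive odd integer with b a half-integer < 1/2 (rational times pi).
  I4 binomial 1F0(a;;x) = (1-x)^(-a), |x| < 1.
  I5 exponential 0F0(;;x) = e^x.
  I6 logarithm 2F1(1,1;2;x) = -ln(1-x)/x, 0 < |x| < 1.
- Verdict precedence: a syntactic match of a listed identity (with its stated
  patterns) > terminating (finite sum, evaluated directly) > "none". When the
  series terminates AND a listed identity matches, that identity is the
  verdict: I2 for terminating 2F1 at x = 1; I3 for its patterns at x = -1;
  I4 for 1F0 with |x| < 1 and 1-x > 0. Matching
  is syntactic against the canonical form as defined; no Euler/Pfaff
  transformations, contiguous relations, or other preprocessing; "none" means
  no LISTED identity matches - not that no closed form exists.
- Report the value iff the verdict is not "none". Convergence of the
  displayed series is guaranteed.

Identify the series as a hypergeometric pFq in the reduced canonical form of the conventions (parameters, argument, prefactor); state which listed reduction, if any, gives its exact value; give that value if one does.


Classification (C = 2): 2F1 with upper {-7, 8}, lower {16}, argument x = -1. Verdict: Kummer's theorem (I3) matches (x = -1; c = 16 equals 1+a-b for upper {-7, 8}: listed pattern). Its exact value is 39.

The tell: t_0 being 2, striking the common factor k + 3/2 reduces the term (C = 2).
Consecutive-term ratio: r(k) = -1 * (k-7) (k+8) / [(k+16) (k+1)] - rational in k. x = -1; t_0 = 2; negate the roots.


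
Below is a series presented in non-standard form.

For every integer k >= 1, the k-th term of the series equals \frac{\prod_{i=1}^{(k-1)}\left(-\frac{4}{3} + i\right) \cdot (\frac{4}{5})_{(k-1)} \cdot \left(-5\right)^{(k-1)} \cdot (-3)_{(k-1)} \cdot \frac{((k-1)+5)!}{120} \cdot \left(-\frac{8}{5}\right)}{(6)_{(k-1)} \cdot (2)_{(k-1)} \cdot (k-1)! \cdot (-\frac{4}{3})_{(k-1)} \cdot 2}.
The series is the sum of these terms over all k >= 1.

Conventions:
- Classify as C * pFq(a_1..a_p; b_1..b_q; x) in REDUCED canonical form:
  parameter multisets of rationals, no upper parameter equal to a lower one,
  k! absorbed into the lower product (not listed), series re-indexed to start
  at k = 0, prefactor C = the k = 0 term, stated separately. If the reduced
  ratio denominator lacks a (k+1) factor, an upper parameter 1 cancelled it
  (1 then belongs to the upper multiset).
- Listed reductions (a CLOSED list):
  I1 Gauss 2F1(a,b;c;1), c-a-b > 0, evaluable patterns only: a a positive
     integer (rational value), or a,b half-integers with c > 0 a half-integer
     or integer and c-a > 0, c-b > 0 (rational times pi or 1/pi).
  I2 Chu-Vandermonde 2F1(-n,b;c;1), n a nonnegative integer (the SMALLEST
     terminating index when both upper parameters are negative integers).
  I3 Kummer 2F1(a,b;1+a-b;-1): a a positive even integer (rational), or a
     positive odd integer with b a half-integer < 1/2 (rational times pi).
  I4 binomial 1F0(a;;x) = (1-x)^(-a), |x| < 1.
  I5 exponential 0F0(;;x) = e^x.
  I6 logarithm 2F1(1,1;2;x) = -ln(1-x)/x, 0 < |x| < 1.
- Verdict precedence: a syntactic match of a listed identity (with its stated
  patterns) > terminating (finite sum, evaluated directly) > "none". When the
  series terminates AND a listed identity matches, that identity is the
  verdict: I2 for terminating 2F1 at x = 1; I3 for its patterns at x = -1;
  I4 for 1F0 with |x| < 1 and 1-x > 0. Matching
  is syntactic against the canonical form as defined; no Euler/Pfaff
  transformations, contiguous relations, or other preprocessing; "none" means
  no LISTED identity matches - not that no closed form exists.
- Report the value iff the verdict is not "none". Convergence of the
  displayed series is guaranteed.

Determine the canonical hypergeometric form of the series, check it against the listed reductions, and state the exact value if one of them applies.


x = -5 here; the reduced form reads 3F2, upper {-3, -\frac{1}{3}, \frac{4}{5}}, lower {-\frac{4}{3}, 2}, C = -\frac{4}{5}. Verdict: terminating - upper parameter -3 makes this a finite sum (last index 3), evaluated exactly. Value: \frac{131}{5}.

Structural cue: from the first term -\frac{4}{5}: the running product (C = -4/5, x = -5) telescopes to a rising factorial.
Consecutive-term ratio: r(k) = -5 * (k-3) (k-\frac{1}{3}) (k+\frac{4}{5}) / [(k-\frac{4}{3}) (k+2) (k+1)] - rational in k. x = -5; t_0 = -\frac{4}{5}; negate the roots.


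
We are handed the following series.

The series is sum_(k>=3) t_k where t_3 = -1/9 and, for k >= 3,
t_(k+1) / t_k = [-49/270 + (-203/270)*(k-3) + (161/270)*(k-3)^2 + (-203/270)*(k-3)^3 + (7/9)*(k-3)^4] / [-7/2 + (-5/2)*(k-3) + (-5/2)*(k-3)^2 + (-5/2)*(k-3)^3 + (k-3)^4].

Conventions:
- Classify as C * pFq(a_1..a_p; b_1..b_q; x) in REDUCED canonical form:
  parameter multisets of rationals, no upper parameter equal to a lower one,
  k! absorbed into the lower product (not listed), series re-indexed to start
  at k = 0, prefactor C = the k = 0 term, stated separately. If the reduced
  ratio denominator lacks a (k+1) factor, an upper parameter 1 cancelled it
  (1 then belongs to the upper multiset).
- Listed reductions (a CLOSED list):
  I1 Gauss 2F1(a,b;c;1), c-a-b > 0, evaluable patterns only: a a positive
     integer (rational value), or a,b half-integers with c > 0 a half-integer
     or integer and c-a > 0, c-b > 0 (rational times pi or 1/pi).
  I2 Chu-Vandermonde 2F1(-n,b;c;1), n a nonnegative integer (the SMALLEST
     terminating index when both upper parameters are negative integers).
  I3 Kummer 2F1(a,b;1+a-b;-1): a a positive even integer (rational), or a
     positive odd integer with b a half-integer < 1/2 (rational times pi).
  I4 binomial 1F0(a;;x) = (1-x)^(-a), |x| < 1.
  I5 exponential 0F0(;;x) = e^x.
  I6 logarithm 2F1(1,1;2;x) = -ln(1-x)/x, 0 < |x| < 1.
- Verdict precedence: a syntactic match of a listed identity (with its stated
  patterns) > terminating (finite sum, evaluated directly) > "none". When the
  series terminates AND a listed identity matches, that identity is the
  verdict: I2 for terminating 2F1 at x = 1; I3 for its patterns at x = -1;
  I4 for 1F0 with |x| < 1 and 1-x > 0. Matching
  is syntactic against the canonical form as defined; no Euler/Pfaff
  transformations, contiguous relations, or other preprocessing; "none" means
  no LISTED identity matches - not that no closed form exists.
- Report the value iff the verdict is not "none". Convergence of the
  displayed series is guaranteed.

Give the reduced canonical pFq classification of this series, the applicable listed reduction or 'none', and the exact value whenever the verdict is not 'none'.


With C = -1/9: the canonical form is 2F1(-7/6, 1/5; -7/2; 7/9). Verdict: none. Every listed pattern misses the 2F1 form at 7/9, upper {-7/6, 1/5}.

Key step: x = (7/9) and cancel k^2 + 1 from the displayed ratio first; then prefactor -1/9.
Adjacent-term ratio: r(k) = (7/9) * (k-7/6) (k+1/5) / [(k-7/2) (k+1)] - rational in k, leading ratio (7/9); with t_0 = -1/9, classification follows.


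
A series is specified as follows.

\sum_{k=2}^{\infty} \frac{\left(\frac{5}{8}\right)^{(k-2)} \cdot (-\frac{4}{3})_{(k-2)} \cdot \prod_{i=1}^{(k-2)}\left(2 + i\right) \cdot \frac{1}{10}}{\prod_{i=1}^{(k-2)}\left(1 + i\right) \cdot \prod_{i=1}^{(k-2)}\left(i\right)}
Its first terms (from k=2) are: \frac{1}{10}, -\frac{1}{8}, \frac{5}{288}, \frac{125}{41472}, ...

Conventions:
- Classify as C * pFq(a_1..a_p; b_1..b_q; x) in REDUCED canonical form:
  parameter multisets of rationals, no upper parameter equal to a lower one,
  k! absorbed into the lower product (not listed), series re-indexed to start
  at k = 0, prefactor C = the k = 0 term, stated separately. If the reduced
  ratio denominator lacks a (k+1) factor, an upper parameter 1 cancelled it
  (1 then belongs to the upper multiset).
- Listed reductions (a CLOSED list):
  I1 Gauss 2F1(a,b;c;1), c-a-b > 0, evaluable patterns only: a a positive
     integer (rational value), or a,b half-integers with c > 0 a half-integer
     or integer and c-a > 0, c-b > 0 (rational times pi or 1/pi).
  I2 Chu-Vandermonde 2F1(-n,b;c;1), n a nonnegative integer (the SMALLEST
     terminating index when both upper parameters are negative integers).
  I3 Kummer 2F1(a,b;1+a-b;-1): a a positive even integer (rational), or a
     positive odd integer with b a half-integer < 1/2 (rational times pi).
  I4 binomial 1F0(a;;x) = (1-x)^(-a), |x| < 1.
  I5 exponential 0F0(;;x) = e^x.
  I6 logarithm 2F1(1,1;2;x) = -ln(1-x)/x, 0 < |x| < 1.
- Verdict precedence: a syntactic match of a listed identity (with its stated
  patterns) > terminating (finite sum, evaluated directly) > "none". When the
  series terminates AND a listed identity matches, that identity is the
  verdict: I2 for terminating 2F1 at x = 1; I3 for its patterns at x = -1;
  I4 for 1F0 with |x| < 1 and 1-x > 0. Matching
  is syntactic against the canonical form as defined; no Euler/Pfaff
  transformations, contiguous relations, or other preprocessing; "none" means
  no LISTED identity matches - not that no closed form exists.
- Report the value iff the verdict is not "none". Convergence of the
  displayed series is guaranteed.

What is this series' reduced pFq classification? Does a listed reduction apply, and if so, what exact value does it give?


Classification (C = \frac{1}{10}): 2F1 with upper {-\frac{4}{3}, 3}, lower {2}, argument x = \frac{5}{8}. Verdict: no listed reduction: x = \frac{5}{8} and upper {-\frac{4}{3}, 3} fail every I1-I6 pattern.

Structural cue: t_0 being \frac{1}{10}, the lower running product (prefactor 1/10) is a rising factorial.
Step ratio: r(k) = \frac{5}{8} * (k-\frac{4}{3}) (k+3) / [(k+2) (k+1)] - rational; roots negated = parameters, x = \frac{5}{8}, C = \frac{1}{10}.


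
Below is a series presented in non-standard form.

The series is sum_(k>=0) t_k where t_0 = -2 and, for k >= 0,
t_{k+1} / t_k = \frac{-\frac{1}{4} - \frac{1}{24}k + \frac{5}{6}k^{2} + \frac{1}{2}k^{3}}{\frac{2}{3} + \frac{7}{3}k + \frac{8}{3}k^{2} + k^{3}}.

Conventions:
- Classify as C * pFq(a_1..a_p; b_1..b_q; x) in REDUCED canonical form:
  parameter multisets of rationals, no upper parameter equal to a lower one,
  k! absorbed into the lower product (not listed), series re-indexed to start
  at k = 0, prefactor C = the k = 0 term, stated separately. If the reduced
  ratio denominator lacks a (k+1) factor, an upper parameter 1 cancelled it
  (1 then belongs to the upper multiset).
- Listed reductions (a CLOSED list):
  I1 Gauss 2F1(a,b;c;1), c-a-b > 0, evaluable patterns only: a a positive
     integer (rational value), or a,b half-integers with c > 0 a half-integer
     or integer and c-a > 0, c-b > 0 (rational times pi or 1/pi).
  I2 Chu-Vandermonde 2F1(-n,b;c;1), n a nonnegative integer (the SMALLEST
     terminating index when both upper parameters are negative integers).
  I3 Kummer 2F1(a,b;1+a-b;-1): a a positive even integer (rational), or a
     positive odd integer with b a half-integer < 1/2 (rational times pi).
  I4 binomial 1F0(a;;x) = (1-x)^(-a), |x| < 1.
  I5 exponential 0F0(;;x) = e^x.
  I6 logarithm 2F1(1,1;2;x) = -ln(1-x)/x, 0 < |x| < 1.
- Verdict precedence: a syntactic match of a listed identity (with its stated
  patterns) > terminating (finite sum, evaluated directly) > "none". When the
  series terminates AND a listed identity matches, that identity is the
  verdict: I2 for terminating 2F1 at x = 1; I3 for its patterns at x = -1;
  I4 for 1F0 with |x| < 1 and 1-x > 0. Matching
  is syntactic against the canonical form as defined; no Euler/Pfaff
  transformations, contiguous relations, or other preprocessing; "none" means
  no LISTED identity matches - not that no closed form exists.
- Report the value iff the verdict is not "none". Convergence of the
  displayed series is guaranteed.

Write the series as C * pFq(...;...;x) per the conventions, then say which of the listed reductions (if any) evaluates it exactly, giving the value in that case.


x = \frac{1}{2} here; the reduced form reads 2F1, upper {-\frac{1}{2}, \frac{3}{2}}, lower {1}, C = -2. Verdict: none. Every listed pattern misses the 2F1 form at \frac{1}{2}, upper {-\frac{1}{2}, \frac{3}{2}}.

Key observation: from the first term -2: roots of the ratio polynomials (prefactor -2) are the negated parameters.
Consecutive-term ratio: r(k) = \frac{1}{2} * (k-\frac{1}{2}) (k+\frac{3}{2}) / [(k+1) (k+1)] ; factor over Q: parameters, x = \frac{1}{2}, and C = -2.


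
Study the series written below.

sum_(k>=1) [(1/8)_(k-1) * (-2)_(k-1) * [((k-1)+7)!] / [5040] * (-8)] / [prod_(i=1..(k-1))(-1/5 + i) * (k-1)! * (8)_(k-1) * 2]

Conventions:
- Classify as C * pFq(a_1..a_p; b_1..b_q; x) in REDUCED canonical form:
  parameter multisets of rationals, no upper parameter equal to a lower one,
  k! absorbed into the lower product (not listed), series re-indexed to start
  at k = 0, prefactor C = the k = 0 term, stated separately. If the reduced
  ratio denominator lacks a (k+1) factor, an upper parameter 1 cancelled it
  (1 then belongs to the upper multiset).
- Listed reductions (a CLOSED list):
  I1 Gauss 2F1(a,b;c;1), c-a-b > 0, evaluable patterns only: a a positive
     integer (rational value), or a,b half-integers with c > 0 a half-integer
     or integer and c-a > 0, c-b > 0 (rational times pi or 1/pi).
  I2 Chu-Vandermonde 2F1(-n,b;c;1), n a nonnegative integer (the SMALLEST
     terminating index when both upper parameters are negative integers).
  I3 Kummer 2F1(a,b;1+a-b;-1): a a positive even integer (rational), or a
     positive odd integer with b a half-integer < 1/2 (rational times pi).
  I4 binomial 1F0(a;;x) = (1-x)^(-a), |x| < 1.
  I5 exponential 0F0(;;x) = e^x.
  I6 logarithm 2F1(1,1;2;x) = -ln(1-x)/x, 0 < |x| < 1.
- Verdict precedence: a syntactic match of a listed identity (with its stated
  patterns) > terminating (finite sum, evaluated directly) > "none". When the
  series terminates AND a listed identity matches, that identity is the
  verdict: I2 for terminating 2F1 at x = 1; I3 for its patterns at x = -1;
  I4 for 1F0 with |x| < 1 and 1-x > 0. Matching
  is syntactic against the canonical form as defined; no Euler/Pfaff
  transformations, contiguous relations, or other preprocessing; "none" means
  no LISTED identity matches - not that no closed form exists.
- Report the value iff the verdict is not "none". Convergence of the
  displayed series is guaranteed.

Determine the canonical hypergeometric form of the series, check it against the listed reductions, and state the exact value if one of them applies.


The series (x = 1) is 2F1: upper {-2, 1/8}, lower {4/5}, prefactor -4. Verdict: the Chu-Vandermonde identity I2 matches (terminating 2F1 at x = 1 with n = 2, b = 1/8, c = 4/5). Sum: -201/64.

Structural cue: with t_0 = -4, the parameter 8 appears in both the upper and lower lists and cancels.
Consecutive-term ratio: r(k) = 1 * (k-2) (k+1/8) / [(k+4/5) (k+1)] - rational in k. x = 1; t_0 = -4; negate the roots.


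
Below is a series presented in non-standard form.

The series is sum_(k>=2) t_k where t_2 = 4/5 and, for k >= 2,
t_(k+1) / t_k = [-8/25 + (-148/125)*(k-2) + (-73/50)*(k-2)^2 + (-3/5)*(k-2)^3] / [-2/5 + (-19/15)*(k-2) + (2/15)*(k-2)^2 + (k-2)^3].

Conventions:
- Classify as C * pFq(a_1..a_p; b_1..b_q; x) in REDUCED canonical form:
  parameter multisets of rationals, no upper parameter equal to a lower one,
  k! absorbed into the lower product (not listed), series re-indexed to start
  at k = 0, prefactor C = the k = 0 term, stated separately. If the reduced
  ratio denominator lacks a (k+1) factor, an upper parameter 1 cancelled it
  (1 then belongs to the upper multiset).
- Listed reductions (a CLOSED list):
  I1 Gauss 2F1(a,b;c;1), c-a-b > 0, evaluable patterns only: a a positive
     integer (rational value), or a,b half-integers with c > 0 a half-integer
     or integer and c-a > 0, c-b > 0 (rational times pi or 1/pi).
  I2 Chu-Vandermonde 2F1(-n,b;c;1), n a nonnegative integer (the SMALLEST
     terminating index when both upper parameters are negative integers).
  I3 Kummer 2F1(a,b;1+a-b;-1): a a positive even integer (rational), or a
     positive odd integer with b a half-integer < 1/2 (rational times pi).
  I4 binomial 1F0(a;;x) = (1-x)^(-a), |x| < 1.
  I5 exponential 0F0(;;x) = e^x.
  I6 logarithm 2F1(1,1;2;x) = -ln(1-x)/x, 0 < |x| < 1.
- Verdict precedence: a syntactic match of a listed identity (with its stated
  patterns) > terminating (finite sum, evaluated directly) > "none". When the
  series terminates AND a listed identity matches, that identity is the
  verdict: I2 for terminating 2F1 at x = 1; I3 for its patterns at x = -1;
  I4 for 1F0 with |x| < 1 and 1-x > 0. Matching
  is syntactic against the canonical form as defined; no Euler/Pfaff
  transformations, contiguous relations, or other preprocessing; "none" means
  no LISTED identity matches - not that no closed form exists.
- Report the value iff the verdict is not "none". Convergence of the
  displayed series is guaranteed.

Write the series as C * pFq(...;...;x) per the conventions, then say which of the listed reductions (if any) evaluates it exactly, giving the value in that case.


Prefactor 4/5, argument -3/5: 3F2 with upper {4/5, 4/5, 5/6} over lower {-6/5, 1/3}. Verdict: none (x = -3/5): each listed identity misses the multisets {4/5, 4/5, 5/6} ; {-6/5, 1/3}.

The tell: from the first term 4/5: roots of the ratio polynomials (prefactor 4/5) are the negated parameters.
Adjacent-term ratio: r(k) = (-3/5) * (k+4/5) (k+4/5) (k+5/6) / [(k-6/5) (k+1/3) (k+1)] - rational in k. x = (-3/5); t_0 = 4/5; negate the roots.


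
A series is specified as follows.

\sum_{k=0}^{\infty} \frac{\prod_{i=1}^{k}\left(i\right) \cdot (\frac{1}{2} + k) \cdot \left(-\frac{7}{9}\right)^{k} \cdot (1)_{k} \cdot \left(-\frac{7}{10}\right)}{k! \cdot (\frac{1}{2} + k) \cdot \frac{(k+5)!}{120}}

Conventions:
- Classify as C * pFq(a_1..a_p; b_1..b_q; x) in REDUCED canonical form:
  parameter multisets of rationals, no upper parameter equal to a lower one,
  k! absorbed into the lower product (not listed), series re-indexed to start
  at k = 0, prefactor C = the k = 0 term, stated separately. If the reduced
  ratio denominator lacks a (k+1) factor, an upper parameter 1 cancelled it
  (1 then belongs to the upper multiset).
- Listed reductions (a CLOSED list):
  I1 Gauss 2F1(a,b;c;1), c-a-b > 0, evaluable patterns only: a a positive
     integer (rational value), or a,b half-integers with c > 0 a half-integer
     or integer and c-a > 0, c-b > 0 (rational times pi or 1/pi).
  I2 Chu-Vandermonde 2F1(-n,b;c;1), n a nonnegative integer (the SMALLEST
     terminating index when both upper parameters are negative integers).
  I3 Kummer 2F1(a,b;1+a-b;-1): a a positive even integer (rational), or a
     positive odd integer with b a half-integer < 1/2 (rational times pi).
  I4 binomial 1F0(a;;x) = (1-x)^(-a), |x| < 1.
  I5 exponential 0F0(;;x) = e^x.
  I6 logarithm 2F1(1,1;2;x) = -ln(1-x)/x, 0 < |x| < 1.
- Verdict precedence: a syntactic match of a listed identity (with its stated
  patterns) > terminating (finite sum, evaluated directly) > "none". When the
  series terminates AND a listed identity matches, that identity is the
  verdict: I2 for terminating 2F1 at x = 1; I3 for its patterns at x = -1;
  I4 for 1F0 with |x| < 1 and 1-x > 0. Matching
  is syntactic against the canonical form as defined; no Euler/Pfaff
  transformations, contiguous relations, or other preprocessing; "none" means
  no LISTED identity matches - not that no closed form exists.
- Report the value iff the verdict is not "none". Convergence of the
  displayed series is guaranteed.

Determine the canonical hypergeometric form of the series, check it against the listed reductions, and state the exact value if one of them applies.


Prefactor -\frac{7}{10}, argument -\frac{7}{9}: 2F1 with upper {1, 1} over lower {6}. Verdict: none here - no I1-I6 shape fits x = -\frac{7}{9} with lower {6}.

The tell: from the first term -\frac{7}{10}: the running product (C = -7/10) telescopes to a rising factorial.
Ratio: r(k) = -\frac{7}{9} * (k+1) (k+1) / [(k+6) (k+1)] - rational in k. x = -\frac{7}{9}; t_0 = -\frac{7}{10}; negate the roots.


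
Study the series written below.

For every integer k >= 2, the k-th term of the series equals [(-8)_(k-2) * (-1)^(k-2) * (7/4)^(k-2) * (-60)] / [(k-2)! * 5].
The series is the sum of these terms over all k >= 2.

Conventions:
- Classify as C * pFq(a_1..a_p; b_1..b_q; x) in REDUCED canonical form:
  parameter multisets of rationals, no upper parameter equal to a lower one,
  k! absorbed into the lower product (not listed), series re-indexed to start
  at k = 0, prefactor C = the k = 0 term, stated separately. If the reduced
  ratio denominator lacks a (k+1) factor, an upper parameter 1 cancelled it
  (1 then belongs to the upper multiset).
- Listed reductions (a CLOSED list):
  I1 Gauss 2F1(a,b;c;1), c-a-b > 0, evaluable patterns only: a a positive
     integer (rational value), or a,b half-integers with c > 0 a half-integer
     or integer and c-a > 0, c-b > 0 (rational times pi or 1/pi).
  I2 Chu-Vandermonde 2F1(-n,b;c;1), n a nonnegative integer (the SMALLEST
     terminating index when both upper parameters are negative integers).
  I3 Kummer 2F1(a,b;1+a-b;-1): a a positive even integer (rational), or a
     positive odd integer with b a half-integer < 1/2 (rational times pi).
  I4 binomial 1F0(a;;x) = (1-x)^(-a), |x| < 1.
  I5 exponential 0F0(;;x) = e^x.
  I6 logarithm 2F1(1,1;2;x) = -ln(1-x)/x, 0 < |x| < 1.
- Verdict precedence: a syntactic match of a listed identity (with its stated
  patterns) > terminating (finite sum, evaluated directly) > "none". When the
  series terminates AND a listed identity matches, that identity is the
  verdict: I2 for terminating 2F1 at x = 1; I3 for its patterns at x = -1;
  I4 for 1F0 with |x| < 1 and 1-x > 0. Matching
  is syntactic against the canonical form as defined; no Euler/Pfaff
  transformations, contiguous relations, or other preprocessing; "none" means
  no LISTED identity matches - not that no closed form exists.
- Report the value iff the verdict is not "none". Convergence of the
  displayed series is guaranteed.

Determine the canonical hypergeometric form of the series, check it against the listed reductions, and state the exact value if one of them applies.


At argument -7/4: a 1F0 with upper {-8}, lower {-}, scaled by C = -12. Verdict: terminating - no listed pattern fits, but -8 in the upper list cuts the series at k = 8; direct evaluation. Exact value: -643076643/16384.

First insight: t_0 being -12, the (-1)^k factor (C = -12) folds into the argument's sign.
Adjacent-term ratio: r(k) = (-7/4) * (k-8) / [(k+1)] - rational; roots negated = parameters, x = (-7/4), C = -12.


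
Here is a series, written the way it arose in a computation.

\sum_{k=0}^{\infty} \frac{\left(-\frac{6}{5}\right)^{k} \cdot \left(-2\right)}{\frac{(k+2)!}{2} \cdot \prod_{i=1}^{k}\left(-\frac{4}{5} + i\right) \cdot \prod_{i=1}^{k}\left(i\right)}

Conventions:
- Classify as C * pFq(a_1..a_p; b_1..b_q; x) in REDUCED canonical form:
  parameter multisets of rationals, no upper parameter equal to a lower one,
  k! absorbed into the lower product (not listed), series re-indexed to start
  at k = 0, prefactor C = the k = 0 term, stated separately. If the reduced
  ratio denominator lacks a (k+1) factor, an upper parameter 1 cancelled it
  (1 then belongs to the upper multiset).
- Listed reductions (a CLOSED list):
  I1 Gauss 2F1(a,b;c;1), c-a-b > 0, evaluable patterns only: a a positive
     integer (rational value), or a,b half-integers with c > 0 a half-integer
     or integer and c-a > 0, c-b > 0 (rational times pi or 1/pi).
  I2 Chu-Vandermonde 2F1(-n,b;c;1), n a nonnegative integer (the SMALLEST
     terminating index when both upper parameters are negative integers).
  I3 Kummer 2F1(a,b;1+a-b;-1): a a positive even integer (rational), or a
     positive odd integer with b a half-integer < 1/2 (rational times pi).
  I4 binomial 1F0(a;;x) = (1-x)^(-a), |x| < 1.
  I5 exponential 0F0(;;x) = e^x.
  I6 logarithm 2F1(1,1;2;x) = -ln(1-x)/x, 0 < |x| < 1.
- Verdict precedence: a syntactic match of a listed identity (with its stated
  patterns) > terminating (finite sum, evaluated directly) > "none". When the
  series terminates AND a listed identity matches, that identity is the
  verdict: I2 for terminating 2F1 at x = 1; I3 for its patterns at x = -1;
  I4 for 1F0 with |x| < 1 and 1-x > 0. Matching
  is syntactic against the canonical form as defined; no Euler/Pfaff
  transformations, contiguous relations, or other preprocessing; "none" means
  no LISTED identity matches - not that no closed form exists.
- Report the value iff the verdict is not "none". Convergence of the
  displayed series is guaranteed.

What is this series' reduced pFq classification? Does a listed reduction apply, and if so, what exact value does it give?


The series (x = -\frac{6}{5}) is 0F2: upper {-}, lower {\frac{1}{5}, 3}, prefactor -2. Verdict: none - at argument -\frac{6}{5} the multisets {-} ; {\frac{1}{5}, 3} match no listed identity.

Key observation: with t_0 = -2, the product of the first k integers (C = -2) is k!.
Consecutive-term ratio: r(k) = -\frac{6}{5} * 1 / [(k+\frac{1}{5}) (k+3) (k+1)] - poly over poly, x = -\frac{6}{5} from leading terms; C = -2 at k = 0.
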